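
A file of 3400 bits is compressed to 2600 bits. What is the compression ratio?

Compression ratio = Original / Compressed
= 3400 / 2600 = 1.31:1


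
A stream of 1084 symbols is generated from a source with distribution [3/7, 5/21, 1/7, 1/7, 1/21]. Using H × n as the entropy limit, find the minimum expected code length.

Entropy H = 2.0281 bits/symbol
Minimum bits = H × n = 2.0281 × 1084
= 2198.45 bits


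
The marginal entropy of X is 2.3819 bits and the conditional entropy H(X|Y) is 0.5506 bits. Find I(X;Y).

I(X;Y) = H(X) - H(X|Y)
I(X;Y) = 2.3819 - 0.5506 = 1.8313 bits


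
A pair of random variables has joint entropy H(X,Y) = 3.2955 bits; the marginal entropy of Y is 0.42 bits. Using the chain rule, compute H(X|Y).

Chain rule: H(X,Y) = H(X|Y) + H(Y)
H(X|Y) = H(X,Y) - H(Y) = 3.2955 - 0.42 = 2.8755 bits


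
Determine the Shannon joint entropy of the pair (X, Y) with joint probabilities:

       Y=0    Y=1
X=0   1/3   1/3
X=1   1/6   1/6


H(X,Y) = -Σ p(x,y) log₂ p(x,y)
  p(0,0)=1/3: -0.3333 × log₂(0.3333) = 0.5283
  p(0,1)=1/3: -0.3333 × log₂(0.3333) = 0.5283
  p(1,0)=1/6: -0.1667 × log₂(0.1667) = 0.4308
  p(1,1)=1/6: -0.1667 × log₂(0.1667) = 0.4308
H(X,Y) = 1.9183 bits


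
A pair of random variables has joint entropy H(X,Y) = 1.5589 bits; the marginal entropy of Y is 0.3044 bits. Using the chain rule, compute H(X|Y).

Chain rule: H(X,Y) = H(X|Y) + H(Y)
H(X|Y) = H(X,Y) - H(Y) = 1.5589 - 0.3044 = 1.2545 bits


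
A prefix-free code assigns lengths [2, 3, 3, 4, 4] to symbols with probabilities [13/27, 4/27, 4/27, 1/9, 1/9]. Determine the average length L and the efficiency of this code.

Average length L = Σ p_i × l_i = 2.7407 bits
Entropy H = 2.0284 bits
Efficiency η = H/L × 100% = 74.01%


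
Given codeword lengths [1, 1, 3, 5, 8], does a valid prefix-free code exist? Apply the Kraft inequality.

Kraft inequality: Σ 2^(-l_i) ≤ 1 for prefix-free code
Calculating: 2^(-1) + 2^(-1) + 2^(-3) + 2^(-5) + 2^(-8)
= 0.5 + 0.5 + 0.125 + 0.03125 + 0.00390625
= 1.1602
Since 1.1602 > 1, prefix-free code does not exist


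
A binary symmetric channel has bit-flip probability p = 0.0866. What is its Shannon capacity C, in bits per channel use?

For BSC with error probability p:
C = 1 - H(p) where H(p) is binary entropy
H(0.0866) = -0.0866 × log₂(0.0866) - 0.9134 × log₂(0.9134)
H(p) = 0.4250
C = 1 - 0.4250 = 0.5750 bits/use


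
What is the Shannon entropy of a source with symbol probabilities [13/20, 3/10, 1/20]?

H(X) = -Σ p(x) log₂ p(x)
  -13/20 × log₂(13/20) = 0.4040
  -3/10 × log₂(3/10) = 0.5211
  -1/20 × log₂(1/20) = 0.2161
H(X) = 1.1412 bits


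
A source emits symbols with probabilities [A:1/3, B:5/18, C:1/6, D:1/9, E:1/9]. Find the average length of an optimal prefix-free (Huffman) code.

Huffman tree construction:
Combine smallest probabilities repeatedly
Resulting codes:
  A: 11 (length 2)
  B: 10 (length 2)
  C: 00 (length 2)
  D: 010 (length 3)
  E: 011 (length 3)
Average length = Σ p(s) × length(s) = 2.2222 bits


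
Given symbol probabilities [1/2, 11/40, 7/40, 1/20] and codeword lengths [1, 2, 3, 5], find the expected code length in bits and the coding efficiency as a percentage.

Average length L = Σ p_i × l_i = 1.8250 bits
Entropy H = 1.6683 bits
Efficiency η = H/L × 100% = 91.42%


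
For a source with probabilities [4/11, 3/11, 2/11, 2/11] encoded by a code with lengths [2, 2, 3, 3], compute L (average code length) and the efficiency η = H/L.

Average length L = Σ p_i × l_i = 2.3636 bits
Entropy H = 1.9363 bits
Efficiency η = H/L × 100% = 81.92%


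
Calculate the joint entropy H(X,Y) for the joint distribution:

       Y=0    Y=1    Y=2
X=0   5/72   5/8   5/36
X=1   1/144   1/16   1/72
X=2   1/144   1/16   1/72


H(X,Y) = -Σ p(x,y) log₂ p(x,y)
  p(0,0)=5/72: -0.0694 × log₂(0.0694) = 0.2672
  p(0,1)=5/8: -0.6250 × log₂(0.6250) = 0.4238
  p(0,2)=5/36: -0.1389 × log₂(0.1389) = 0.3956
  p(1,0)=1/144: -0.0069 × log₂(0.0069) = 0.0498
  p(1,1)=1/16: -0.0625 × log₂(0.0625) = 0.2500
  p(1,2)=1/72: -0.0139 × log₂(0.0139) = 0.0857
  p(2,0)=1/144: -0.0069 × log₂(0.0069) = 0.0498
  p(2,1)=1/16: -0.0625 × log₂(0.0625) = 0.2500
  p(2,2)=1/72: -0.0139 × log₂(0.0139) = 0.0857
H(X,Y) = 1.8575 bits


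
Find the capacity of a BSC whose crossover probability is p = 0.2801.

For BSC with error probability p:
C = 1 - H(p) where H(p) is binary entropy
H(0.2801) = -0.2801 × log₂(0.2801) - 0.7199 × log₂(0.7199)
H(p) = 0.8556
C = 1 - 0.8556 = 0.1444 bits/use


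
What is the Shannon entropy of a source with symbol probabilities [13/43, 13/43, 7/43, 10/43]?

H(X) = -Σ p(x) log₂ p(x)
  -13/43 × log₂(13/43) = 0.5218
  -13/43 × log₂(13/43) = 0.5218
  -7/43 × log₂(7/43) = 0.4263
  -10/43 × log₂(10/43) = 0.4894
H(X) = 1.9592 bits


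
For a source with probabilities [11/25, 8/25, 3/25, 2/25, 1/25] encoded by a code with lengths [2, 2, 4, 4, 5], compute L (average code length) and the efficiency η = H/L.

Average length L = Σ p_i × l_i = 2.5200 bits
Entropy H = 1.8915 bits
Efficiency η = H/L × 100% = 75.06%


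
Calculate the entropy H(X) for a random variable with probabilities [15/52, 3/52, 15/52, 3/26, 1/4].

H(X) = -Σ p(x) log₂ p(x)
  -15/52 × log₂(15/52) = 0.5174
  -3/52 × log₂(3/52) = 0.2374
  -15/52 × log₂(15/52) = 0.5174
  -3/26 × log₂(3/26) = 0.3595
  -1/4 × log₂(1/4) = 0.5000
H(X) = 2.1316 bits


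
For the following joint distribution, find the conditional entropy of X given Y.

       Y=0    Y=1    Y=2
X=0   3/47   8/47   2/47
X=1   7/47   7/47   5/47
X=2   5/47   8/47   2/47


H(X|Y) = Σ_y p(y) H(X|Y=y)
  p(Y=0) = 15/47, H(X|Y=0) = 1.5058
  p(Y=1) = 23/47, H(X|Y=1) = 1.5822
  p(Y=2) = 9/47, H(X|Y=2) = 1.4355
H(X|Y) = 0.3191×1.5058 + 0.4894×1.5822 + 0.1915×1.4355 = 1.5297 bits


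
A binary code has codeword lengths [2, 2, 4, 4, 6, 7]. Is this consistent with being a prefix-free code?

Kraft inequality: Σ 2^(-l_i) ≤ 1 for prefix-free code
Calculating: 2^(-2) + 2^(-2) + 2^(-4) + 2^(-4) + 2^(-6) + 2^(-7)
= 0.25 + 0.25 + 0.0625 + 0.0625 + 0.015625 + 0.0078125
= 0.6484
Since 0.6484 ≤ 1, prefix-free code exists


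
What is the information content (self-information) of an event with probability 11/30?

Information content I(x) = -log₂(p(x))
I = -log₂(11/30) = -log₂(0.3667)
I = 1.4475 bits


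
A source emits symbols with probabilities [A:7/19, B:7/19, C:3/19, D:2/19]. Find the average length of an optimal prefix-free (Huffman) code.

Huffman tree construction:
Combine smallest probabilities repeatedly
Resulting codes:
  A: 11 (length 2)
  B: 0 (length 1)
  C: 101 (length 3)
  D: 100 (length 3)
Average length = Σ p(s) × length(s) = 1.8947 bits


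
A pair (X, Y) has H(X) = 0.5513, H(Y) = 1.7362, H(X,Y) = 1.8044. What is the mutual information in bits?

I(X;Y) = H(X) + H(Y) - H(X,Y)
I(X;Y) = 0.5513 + 1.7362 - 1.8044 = 0.4831 bits


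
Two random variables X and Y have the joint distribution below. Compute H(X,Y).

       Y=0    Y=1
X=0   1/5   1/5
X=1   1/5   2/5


H(X,Y) = -Σ p(x,y) log₂ p(x,y)
  p(0,0)=1/5: -0.2000 × log₂(0.2000) = 0.4644
  p(0,1)=1/5: -0.2000 × log₂(0.2000) = 0.4644
  p(1,0)=1/5: -0.2000 × log₂(0.2000) = 0.4644
  p(1,1)=2/5: -0.4000 × log₂(0.4000) = 0.5288
H(X,Y) = 1.9219 bits


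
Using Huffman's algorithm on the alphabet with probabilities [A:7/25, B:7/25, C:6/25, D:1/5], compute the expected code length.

Huffman tree construction:
Combine smallest probabilities repeatedly
Resulting codes:
  A: 10 (length 2)
  B: 11 (length 2)
  C: 01 (length 2)
  D: 00 (length 2)
Average length = Σ p(s) × length(s) = 2.0000 bits


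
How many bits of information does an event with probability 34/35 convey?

Information content I(x) = -log₂(p(x))
I = -log₂(34/35) = -log₂(0.9714)
I = 0.0418 bits


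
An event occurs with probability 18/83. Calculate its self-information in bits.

Information content I(x) = -log₂(p(x))
I = -log₂(18/83) = -log₂(0.2169)
I = 2.2051 bits


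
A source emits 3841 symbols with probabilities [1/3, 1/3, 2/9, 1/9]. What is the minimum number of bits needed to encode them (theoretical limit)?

Entropy H = 1.8911 bits/symbol
Minimum bits = H × n = 1.8911 × 3841
= 7263.57 bits


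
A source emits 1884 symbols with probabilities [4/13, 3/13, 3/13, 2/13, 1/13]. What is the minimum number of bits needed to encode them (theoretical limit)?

Entropy H = 2.1997 bits/symbol
Minimum bits = H × n = 2.1997 × 1884
= 4144.21 bits


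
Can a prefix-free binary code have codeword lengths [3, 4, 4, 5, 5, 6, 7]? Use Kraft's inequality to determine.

Kraft inequality: Σ 2^(-l_i) ≤ 1 for prefix-free code
Calculating: 2^(-3) + 2^(-4) + 2^(-4) + 2^(-5) + 2^(-5) + 2^(-6) + 2^(-7)
= 0.125 + 0.0625 + 0.0625 + 0.03125 + 0.03125 + 0.015625 + 0.0078125
= 0.3359
Since 0.3359 ≤ 1, prefix-free code exists


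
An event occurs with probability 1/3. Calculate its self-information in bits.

Information content I(x) = -log₂(p(x))
I = -log₂(1/3) = -log₂(0.3333)
I = 1.5850 bits


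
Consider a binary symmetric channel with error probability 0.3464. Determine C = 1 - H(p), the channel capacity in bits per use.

For BSC with error probability p:
C = 1 - H(p) where H(p) is binary entropy
H(0.3464) = -0.3464 × log₂(0.3464) - 0.6536 × log₂(0.6536)
H(p) = 0.9308
C = 1 - 0.9308 = 0.0692 bits/use


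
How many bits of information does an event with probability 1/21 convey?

Information content I(x) = -log₂(p(x))
I = -log₂(1/21) = -log₂(0.0476)
I = 4.3923 bits


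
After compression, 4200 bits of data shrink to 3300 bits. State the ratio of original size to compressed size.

Compression ratio = Original / Compressed
= 4200 / 3300 = 1.27:1


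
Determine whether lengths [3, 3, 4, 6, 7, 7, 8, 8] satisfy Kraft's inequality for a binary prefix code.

Kraft inequality: Σ 2^(-l_i) ≤ 1 for prefix-free code
Calculating: 2^(-3) + 2^(-3) + 2^(-4) + 2^(-6) + 2^(-7) + 2^(-7) + 2^(-8) + 2^(-8)
= 0.125 + 0.125 + 0.0625 + 0.015625 + 0.0078125 + 0.0078125 + 0.00390625 + 0.00390625
= 0.3516
Since 0.3516 ≤ 1, prefix-free code exists


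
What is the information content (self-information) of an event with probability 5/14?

Information content I(x) = -log₂(p(x))
I = -log₂(5/14) = -log₂(0.3571)
I = 1.4854 bits


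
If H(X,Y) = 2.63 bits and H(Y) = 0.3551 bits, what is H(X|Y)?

Chain rule: H(X,Y) = H(X|Y) + H(Y)
H(X|Y) = H(X,Y) - H(Y) = 2.63 - 0.3551 = 2.2749 bits


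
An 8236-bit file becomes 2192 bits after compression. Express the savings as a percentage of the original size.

Space savings = (1 - Compressed/Original) × 100%
= (1 - 2192/8236) × 100%
= 73.39%


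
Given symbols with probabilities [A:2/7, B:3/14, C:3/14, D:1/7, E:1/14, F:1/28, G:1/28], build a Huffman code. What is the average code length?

Huffman tree construction:
Combine smallest probabilities repeatedly
Resulting codes:
  A: 10 (length 2)
  B: 00 (length 2)
  C: 01 (length 2)
  D: 110 (length 3)
  E: 1110 (length 4)
  F: 11110 (length 5)
  G: 11111 (length 5)
Average length = Σ p(s) × length(s) = 2.5000 bits


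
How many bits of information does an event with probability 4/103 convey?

Information content I(x) = -log₂(p(x))
I = -log₂(4/103) = -log₂(0.0388)
I = 4.6865 bits


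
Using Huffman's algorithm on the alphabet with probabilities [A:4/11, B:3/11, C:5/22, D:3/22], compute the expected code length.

Huffman tree construction:
Combine smallest probabilities repeatedly
Resulting codes:
  A: 11 (length 2)
  B: 10 (length 2)
  C: 01 (length 2)
  D: 00 (length 2)
Average length = Σ p(s) × length(s) = 2.0000 bits


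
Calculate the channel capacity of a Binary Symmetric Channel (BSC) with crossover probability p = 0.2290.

For BSC with error probability p:
C = 1 - H(p) where H(p) is binary entropy
H(0.2290) = -0.2290 × log₂(0.2290) - 0.7710 × log₂(0.7710)
H(p) = 0.7763
C = 1 - 0.7763 = 0.2237 bits/use


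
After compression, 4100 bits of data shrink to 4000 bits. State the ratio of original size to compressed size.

Compression ratio = Original / Compressed
= 4100 / 4000 = 1.02:1


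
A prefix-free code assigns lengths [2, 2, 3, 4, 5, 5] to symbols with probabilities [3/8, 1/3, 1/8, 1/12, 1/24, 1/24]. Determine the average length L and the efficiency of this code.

Average length L = Σ p_i × l_i = 2.5417 bits
Entropy H = 2.1148 bits
Efficiency η = H/L × 100% = 83.20%


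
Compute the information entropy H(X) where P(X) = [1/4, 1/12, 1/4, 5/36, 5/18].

H(X) = -Σ p(x) log₂ p(x)
  -1/4 × log₂(1/4) = 0.5000
  -1/12 × log₂(1/12) = 0.2987
  -1/4 × log₂(1/4) = 0.5000
  -5/36 × log₂(5/36) = 0.3956
  -5/18 × log₂(5/18) = 0.5133
H(X) = 2.2076 bits


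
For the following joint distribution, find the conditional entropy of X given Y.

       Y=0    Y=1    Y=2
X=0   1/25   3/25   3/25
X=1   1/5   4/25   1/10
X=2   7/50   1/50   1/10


H(X|Y) = Σ_y p(y) H(X|Y=y)
  p(Y=0) = 19/50, H(X|Y=0) = 1.3600
  p(Y=1) = 3/10, H(X|Y=1) = 1.2729
  p(Y=2) = 8/25, H(X|Y=2) = 1.5794
H(X|Y) = 0.3800×1.3600 + 0.3000×1.2729 + 0.3200×1.5794 = 1.4041 bits


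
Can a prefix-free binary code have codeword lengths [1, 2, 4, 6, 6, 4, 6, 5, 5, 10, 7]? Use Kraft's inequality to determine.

Kraft inequality: Σ 2^(-l_i) ≤ 1 for prefix-free code
Calculating: 2^(-1) + 2^(-2) + 2^(-4) + 2^(-6) + 2^(-6) + 2^(-4) + 2^(-6) + 2^(-5) + 2^(-5) + 2^(-10) + 2^(-7)
= 0.5 + 0.25 + 0.0625 + 0.015625 + 0.015625 + 0.0625 + 0.015625 + 0.03125 + 0.03125 + 0.0009765625 + 0.0078125
= 0.9932
Since 0.9932 ≤ 1, prefix-free code exists


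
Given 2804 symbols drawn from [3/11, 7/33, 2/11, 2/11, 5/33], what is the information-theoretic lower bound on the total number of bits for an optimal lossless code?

Entropy H = 2.2926 bits/symbol
Minimum bits = H × n = 2.2926 × 2804
= 6428.38 bits


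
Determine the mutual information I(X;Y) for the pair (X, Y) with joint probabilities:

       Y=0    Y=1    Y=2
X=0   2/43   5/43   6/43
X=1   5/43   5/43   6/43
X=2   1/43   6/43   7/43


H(X) = 1.5796, H(Y) = 1.5028, H(X,Y) = 3.0307
I(X;Y) = H(X) + H(Y) - H(X,Y) = 0.0516 bits


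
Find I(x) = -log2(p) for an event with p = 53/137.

Information content I(x) = -log₂(p(x))
I = -log₂(53/137) = -log₂(0.3869)
I = 1.3701 bits


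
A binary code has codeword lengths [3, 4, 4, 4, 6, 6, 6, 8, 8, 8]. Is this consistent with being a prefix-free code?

Kraft inequality: Σ 2^(-l_i) ≤ 1 for prefix-free code
Calculating: 2^(-3) + 2^(-4) + 2^(-4) + 2^(-4) + 2^(-6) + 2^(-6) + 2^(-6) + 2^(-8) + 2^(-8) + 2^(-8)
= 0.125 + 0.0625 + 0.0625 + 0.0625 + 0.015625 + 0.015625 + 0.015625 + 0.00390625 + 0.00390625 + 0.00390625
= 0.3711
Since 0.3711 ≤ 1, prefix-free code exists


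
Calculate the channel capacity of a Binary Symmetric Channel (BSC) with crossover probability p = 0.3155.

For BSC with error probability p:
C = 1 - H(p) where H(p) is binary entropy
H(0.3155) = -0.3155 × log₂(0.3155) - 0.6845 × log₂(0.6845)
H(p) = 0.8994
C = 1 - 0.8994 = 0.1006 bits/use


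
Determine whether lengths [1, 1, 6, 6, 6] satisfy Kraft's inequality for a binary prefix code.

Kraft inequality: Σ 2^(-l_i) ≤ 1 for prefix-free code
Calculating: 2^(-1) + 2^(-1) + 2^(-6) + 2^(-6) + 2^(-6)
= 0.5 + 0.5 + 0.015625 + 0.015625 + 0.015625
= 1.0469
Since 1.0469 > 1, prefix-free code does not exist


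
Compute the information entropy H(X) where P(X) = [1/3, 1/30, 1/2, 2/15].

H(X) = -Σ p(x) log₂ p(x)
  -1/3 × log₂(1/3) = 0.5283
  -1/30 × log₂(1/30) = 0.1636
  -1/2 × log₂(1/2) = 0.5000
  -2/15 × log₂(2/15) = 0.3876
H(X) = 1.5795 bits


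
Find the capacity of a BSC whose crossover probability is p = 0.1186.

For BSC with error probability p:
C = 1 - H(p) where H(p) is binary entropy
H(0.1186) = -0.1186 × log₂(0.1186) - 0.8814 × log₂(0.8814)
H(p) = 0.5253
C = 1 - 0.5253 = 0.4747 bits/use


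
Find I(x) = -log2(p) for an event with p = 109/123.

Information content I(x) = -log₂(p(x))
I = -log₂(109/123) = -log₂(0.8862)
I = 0.1743 bits


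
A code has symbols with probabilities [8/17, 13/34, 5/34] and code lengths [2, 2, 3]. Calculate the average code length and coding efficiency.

Average length L = Σ p_i × l_i = 2.1471 bits
Entropy H = 1.4488 bits
Efficiency η = H/L × 100% = 67.48%


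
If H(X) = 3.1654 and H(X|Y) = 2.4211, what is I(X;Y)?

I(X;Y) = H(X) - H(X|Y)
I(X;Y) = 3.1654 - 2.4211 = 0.7443 bits


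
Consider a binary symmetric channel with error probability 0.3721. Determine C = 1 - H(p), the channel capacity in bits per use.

For BSC with error probability p:
C = 1 - H(p) where H(p) is binary entropy
H(0.3721) = -0.3721 × log₂(0.3721) - 0.6279 × log₂(0.6279)
H(p) = 0.9523
C = 1 - 0.9523 = 0.0477 bits/use


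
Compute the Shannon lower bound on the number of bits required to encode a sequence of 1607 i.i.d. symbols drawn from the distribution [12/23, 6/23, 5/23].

Entropy H = 1.4740 bits/symbol
Minimum bits = H × n = 1.4740 × 1607
= 2368.79 bits


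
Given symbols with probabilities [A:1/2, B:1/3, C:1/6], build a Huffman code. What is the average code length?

Huffman tree construction:
Combine smallest probabilities repeatedly
Resulting codes:
  A: 0 (length 1)
  B: 11 (length 2)
  C: 10 (length 2)
Average length = Σ p(s) × length(s) = 1.5000 bits


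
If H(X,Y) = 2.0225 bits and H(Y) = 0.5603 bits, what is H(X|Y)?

Chain rule: H(X,Y) = H(X|Y) + H(Y)
H(X|Y) = H(X,Y) - H(Y) = 2.0225 - 0.5603 = 1.4622 bits


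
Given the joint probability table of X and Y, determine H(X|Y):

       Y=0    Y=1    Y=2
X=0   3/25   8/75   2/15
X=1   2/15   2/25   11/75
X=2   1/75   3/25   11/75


H(X|Y) = Σ_y p(y) H(X|Y=y)
  p(Y=0) = 4/15, H(X|Y=0) = 1.2345
  p(Y=1) = 23/75, H(X|Y=1) = 1.5653
  p(Y=2) = 32/75, H(X|Y=2) = 1.5835
H(X|Y) = 0.2667×1.2345 + 0.3067×1.5653 + 0.4267×1.5835 = 1.4849 bits


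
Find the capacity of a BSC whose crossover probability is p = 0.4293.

For BSC with error probability p:
C = 1 - H(p) where H(p) is binary entropy
H(0.4293) = -0.4293 × log₂(0.4293) - 0.5707 × log₂(0.5707)
H(p) = 0.9855
C = 1 - 0.9855 = 0.0145 bits/use


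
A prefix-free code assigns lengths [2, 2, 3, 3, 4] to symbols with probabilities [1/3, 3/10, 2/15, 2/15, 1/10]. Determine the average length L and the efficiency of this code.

Average length L = Σ p_i × l_i = 2.4667 bits
Entropy H = 2.1568 bits
Efficiency η = H/L × 100% = 87.44%


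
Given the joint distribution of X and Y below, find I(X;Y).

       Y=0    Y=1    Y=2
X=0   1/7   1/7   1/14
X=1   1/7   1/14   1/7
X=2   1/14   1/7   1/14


H(X) = 1.5774, H(Y) = 1.5774, H(X,Y) = 3.0931
I(X;Y) = H(X) + H(Y) - H(X,Y) = 0.0617 bits


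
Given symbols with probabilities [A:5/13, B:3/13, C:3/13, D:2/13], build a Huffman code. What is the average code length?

Huffman tree construction:
Combine smallest probabilities repeatedly
Resulting codes:
  A: 11 (length 2)
  B: 01 (length 2)
  C: 10 (length 2)
  D: 00 (length 2)
Average length = Σ p(s) × length(s) = 2.0000 bits


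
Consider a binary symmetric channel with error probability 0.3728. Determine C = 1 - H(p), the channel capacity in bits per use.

For BSC with error probability p:
C = 1 - H(p) where H(p) is binary entropy
H(0.3728) = -0.3728 × log₂(0.3728) - 0.6272 × log₂(0.6272)
H(p) = 0.9528
C = 1 - 0.9528 = 0.0472 bits/use


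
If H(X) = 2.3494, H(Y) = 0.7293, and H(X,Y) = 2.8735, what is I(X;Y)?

I(X;Y) = H(X) + H(Y) - H(X,Y)
I(X;Y) = 2.3494 + 0.7293 - 2.8735 = 0.2052 bits


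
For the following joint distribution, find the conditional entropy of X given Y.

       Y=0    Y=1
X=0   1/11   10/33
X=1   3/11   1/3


H(X|Y) = Σ_y p(y) H(X|Y=y)
  p(Y=0) = 4/11, H(X|Y=0) = 0.8113
  p(Y=1) = 7/11, H(X|Y=1) = 0.9984
H(X|Y) = 0.3636×0.8113 + 0.6364×0.9984 = 0.9303 bits


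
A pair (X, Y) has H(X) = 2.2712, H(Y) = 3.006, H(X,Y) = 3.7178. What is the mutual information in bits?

I(X;Y) = H(X) + H(Y) - H(X,Y)
I(X;Y) = 2.2712 + 3.006 - 3.7178 = 1.5594 bits


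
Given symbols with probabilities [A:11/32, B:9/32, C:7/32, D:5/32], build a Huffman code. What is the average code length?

Huffman tree construction:
Combine smallest probabilities repeatedly
Resulting codes:
  A: 11 (length 2)
  B: 10 (length 2)
  C: 01 (length 2)
  D: 00 (length 2)
Average length = Σ p(s) × length(s) = 2.0000 bits


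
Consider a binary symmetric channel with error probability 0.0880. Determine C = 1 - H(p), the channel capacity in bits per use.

For BSC with error probability p:
C = 1 - H(p) where H(p) is binary entropy
H(0.0880) = -0.0880 × log₂(0.0880) - 0.9120 × log₂(0.9120)
H(p) = 0.4298
C = 1 - 0.4298 = 0.5702 bits/use


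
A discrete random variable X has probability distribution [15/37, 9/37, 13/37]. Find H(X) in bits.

H(X) = -Σ p(x) log₂ p(x)
  -15/37 × log₂(15/37) = 0.5281
  -9/37 × log₂(9/37) = 0.4961
  -13/37 × log₂(13/37) = 0.5302
H(X) = 1.5544 bits


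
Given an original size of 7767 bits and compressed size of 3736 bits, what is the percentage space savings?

Space savings = (1 - Compressed/Original) × 100%
= (1 - 3736/7767) × 100%
= 51.90%


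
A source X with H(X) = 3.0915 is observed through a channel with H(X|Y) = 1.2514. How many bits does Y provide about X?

I(X;Y) = H(X) - H(X|Y)
I(X;Y) = 3.0915 - 1.2514 = 1.8401 bits


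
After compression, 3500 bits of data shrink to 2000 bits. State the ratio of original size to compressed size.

Compression ratio = Original / Compressed
= 3500 / 2000 = 1.75:1


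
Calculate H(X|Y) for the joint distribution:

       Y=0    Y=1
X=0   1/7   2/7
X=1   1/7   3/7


H(X|Y) = Σ_y p(y) H(X|Y=y)
  p(Y=0) = 2/7, H(X|Y=0) = 1.0000
  p(Y=1) = 5/7, H(X|Y=1) = 0.9710
H(X|Y) = 0.2857×1.0000 + 0.7143×0.9710 = 0.9793 bits


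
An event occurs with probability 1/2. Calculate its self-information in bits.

Information content I(x) = -log₂(p(x))
I = -log₂(1/2) = -log₂(0.5000)
I = 1.0000 bits


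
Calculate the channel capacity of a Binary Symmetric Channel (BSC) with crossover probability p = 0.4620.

For BSC with error probability p:
C = 1 - H(p) where H(p) is binary entropy
H(0.4620) = -0.4620 × log₂(0.4620) - 0.5380 × log₂(0.5380)
H(p) = 0.9958
C = 1 - 0.9958 = 0.0042 bits/use


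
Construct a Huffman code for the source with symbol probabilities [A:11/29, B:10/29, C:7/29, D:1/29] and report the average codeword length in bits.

Huffman tree construction:
Combine smallest probabilities repeatedly
Resulting codes:
  A: 0 (length 1)
  B: 11 (length 2)
  C: 101 (length 3)
  D: 100 (length 3)
Average length = Σ p(s) × length(s) = 1.8966 bits


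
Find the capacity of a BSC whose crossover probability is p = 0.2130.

For BSC with error probability p:
C = 1 - H(p) where H(p) is binary entropy
H(0.2130) = -0.2130 × log₂(0.2130) - 0.7870 × log₂(0.7870)
H(p) = 0.7472
C = 1 - 0.7472 = 0.2528 bits/use


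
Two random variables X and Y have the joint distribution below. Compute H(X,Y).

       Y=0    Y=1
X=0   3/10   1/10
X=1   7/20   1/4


H(X,Y) = -Σ p(x,y) log₂ p(x,y)
  p(0,0)=3/10: -0.3000 × log₂(0.3000) = 0.5211
  p(0,1)=1/10: -0.1000 × log₂(0.1000) = 0.3322
  p(1,0)=7/20: -0.3500 × log₂(0.3500) = 0.5301
  p(1,1)=1/4: -0.2500 × log₂(0.2500) = 0.5000
H(X,Y) = 1.8834 bits


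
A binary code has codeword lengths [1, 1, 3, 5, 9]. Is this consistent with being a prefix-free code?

Kraft inequality: Σ 2^(-l_i) ≤ 1 for prefix-free code
Calculating: 2^(-1) + 2^(-1) + 2^(-3) + 2^(-5) + 2^(-9)
= 0.5 + 0.5 + 0.125 + 0.03125 + 0.001953125
= 1.1582
Since 1.1582 > 1, prefix-free code does not exist


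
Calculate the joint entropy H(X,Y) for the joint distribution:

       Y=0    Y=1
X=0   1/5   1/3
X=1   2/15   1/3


H(X,Y) = -Σ p(x,y) log₂ p(x,y)
  p(0,0)=1/5: -0.2000 × log₂(0.2000) = 0.4644
  p(0,1)=1/3: -0.3333 × log₂(0.3333) = 0.5283
  p(1,0)=2/15: -0.1333 × log₂(0.1333) = 0.3876
  p(1,1)=1/3: -0.3333 × log₂(0.3333) = 0.5283
H(X,Y) = 1.9086 bits


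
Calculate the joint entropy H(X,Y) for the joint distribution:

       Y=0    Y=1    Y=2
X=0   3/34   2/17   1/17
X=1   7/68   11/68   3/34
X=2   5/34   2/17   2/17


H(X,Y) = -Σ p(x,y) log₂ p(x,y)
  p(0,0)=3/34: -0.0882 × log₂(0.0882) = 0.3090
  p(0,1)=2/17: -0.1176 × log₂(0.1176) = 0.3632
  p(0,2)=1/17: -0.0588 × log₂(0.0588) = 0.2404
  p(1,0)=7/68: -0.1029 × log₂(0.1029) = 0.3377
  p(1,1)=11/68: -0.1618 × log₂(0.1618) = 0.4251
  p(1,2)=3/34: -0.0882 × log₂(0.0882) = 0.3090
  p(2,0)=5/34: -0.1471 × log₂(0.1471) = 0.4067
  p(2,1)=2/17: -0.1176 × log₂(0.1176) = 0.3632
  p(2,2)=2/17: -0.1176 × log₂(0.1176) = 0.3632
H(X,Y) = 3.1177 bits


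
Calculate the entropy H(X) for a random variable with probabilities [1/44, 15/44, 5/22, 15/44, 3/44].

H(X) = -Σ p(x) log₂ p(x)
  -1/44 × log₂(1/44) = 0.1241
  -15/44 × log₂(15/44) = 0.5293
  -5/22 × log₂(5/22) = 0.4858
  -15/44 × log₂(15/44) = 0.5293
  -3/44 × log₂(3/44) = 0.2642
H(X) = 1.9326 bits


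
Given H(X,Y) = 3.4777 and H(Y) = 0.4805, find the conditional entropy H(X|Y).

Chain rule: H(X,Y) = H(X|Y) + H(Y)
H(X|Y) = H(X,Y) - H(Y) = 3.4777 - 0.4805 = 2.9972 bits


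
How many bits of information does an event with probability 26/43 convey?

Information content I(x) = -log₂(p(x))
I = -log₂(26/43) = -log₂(0.6047)
I = 0.7258 bits


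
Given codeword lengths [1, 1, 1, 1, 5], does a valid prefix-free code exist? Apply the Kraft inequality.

Kraft inequality: Σ 2^(-l_i) ≤ 1 for prefix-free code
Calculating: 2^(-1) + 2^(-1) + 2^(-1) + 2^(-1) + 2^(-5)
= 0.5 + 0.5 + 0.5 + 0.5 + 0.03125
= 2.0312
Since 2.0312 > 1, prefix-free code does not exist


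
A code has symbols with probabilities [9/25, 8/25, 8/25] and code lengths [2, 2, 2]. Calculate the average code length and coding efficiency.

Average length L = Σ p_i × l_i = 2.0000 bits
Entropy H = 1.5827 bits
Efficiency η = H/L × 100% = 79.13%


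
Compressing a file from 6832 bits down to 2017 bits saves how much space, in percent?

Space savings = (1 - Compressed/Original) × 100%
= (1 - 2017/6832) × 100%
= 70.48%


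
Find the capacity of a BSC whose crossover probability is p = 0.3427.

For BSC with error probability p:
C = 1 - H(p) where H(p) is binary entropy
H(0.3427) = -0.3427 × log₂(0.3427) - 0.6573 × log₂(0.6573)
H(p) = 0.9274
C = 1 - 0.9274 = 0.0726 bits/use


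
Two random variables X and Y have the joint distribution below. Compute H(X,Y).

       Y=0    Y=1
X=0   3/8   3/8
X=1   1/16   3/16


H(X,Y) = -Σ p(x,y) log₂ p(x,y)
  p(0,0)=3/8: -0.3750 × log₂(0.3750) = 0.5306
  p(0,1)=3/8: -0.3750 × log₂(0.3750) = 0.5306
  p(1,0)=1/16: -0.0625 × log₂(0.0625) = 0.2500
  p(1,1)=3/16: -0.1875 × log₂(0.1875) = 0.4528
H(X,Y) = 1.7641 bits


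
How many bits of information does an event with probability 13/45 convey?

Information content I(x) = -log₂(p(x))
I = -log₂(13/45) = -log₂(0.2889)
I = 1.7914 bits


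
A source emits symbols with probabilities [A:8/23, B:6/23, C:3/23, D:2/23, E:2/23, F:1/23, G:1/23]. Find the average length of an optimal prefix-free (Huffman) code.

Huffman tree construction:
Combine smallest probabilities repeatedly
Resulting codes:
  A: 11 (length 2)
  B: 10 (length 2)
  C: 011 (length 3)
  D: 000 (length 3)
  E: 001 (length 3)
  F: 0100 (length 4)
  G: 0101 (length 4)
Average length = Σ p(s) × length(s) = 2.4783 bits


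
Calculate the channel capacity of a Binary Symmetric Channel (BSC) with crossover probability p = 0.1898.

For BSC with error probability p:
C = 1 - H(p) where H(p) is binary entropy
H(0.1898) = -0.1898 × log₂(0.1898) - 0.8102 × log₂(0.8102)
H(p) = 0.7011
C = 1 - 0.7011 = 0.2989 bits/use


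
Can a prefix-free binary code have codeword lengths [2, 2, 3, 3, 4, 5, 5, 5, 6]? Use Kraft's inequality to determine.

Kraft inequality: Σ 2^(-l_i) ≤ 1 for prefix-free code
Calculating: 2^(-2) + 2^(-2) + 2^(-3) + 2^(-3) + 2^(-4) + 2^(-5) + 2^(-5) + 2^(-5) + 2^(-6)
= 0.25 + 0.25 + 0.125 + 0.125 + 0.0625 + 0.03125 + 0.03125 + 0.03125 + 0.015625
= 0.9219
Since 0.9219 ≤ 1, prefix-free code exists


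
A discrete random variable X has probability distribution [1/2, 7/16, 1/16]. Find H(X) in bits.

H(X) = -Σ p(x) log₂ p(x)
  -1/2 × log₂(1/2) = 0.5000
  -7/16 × log₂(7/16) = 0.5218
  -1/16 × log₂(1/16) = 0.2500
H(X) = 1.2718 bits


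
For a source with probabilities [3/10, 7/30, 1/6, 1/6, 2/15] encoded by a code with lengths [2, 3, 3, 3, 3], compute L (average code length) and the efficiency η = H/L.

Average length L = Σ p_i × l_i = 2.7000 bits
Entropy H = 2.2602 bits
Efficiency η = H/L × 100% = 83.71%


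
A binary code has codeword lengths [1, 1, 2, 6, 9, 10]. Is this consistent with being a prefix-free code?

Kraft inequality: Σ 2^(-l_i) ≤ 1 for prefix-free code
Calculating: 2^(-1) + 2^(-1) + 2^(-2) + 2^(-6) + 2^(-9) + 2^(-10)
= 0.5 + 0.5 + 0.25 + 0.015625 + 0.001953125 + 0.0009765625
= 1.2686
Since 1.2686 > 1, prefix-free code does not exist


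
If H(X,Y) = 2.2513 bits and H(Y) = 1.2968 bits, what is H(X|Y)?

Chain rule: H(X,Y) = H(X|Y) + H(Y)
H(X|Y) = H(X,Y) - H(Y) = 2.2513 - 1.2968 = 0.9545 bits


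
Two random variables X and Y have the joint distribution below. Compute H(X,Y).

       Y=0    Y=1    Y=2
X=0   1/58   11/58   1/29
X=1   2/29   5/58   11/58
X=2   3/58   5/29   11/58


H(X,Y) = -Σ p(x,y) log₂ p(x,y)
  p(0,0)=1/58: -0.0172 × log₂(0.0172) = 0.1010
  p(0,1)=11/58: -0.1897 × log₂(0.1897) = 0.4549
  p(0,2)=1/29: -0.0345 × log₂(0.0345) = 0.1675
  p(1,0)=2/29: -0.0690 × log₂(0.0690) = 0.2661
  p(1,1)=5/58: -0.0862 × log₂(0.0862) = 0.3048
  p(1,2)=11/58: -0.1897 × log₂(0.1897) = 0.4549
  p(2,0)=3/58: -0.0517 × log₂(0.0517) = 0.2210
  p(2,1)=5/29: -0.1724 × log₂(0.1724) = 0.4373
  p(2,2)=11/58: -0.1897 × log₂(0.1897) = 0.4549
H(X,Y) = 2.8624 bits


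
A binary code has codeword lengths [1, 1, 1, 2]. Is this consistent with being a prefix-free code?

Kraft inequality: Σ 2^(-l_i) ≤ 1 for prefix-free code
Calculating: 2^(-1) + 2^(-1) + 2^(-1) + 2^(-2)
= 0.5 + 0.5 + 0.5 + 0.25
= 1.7500
Since 1.7500 > 1, prefix-free code does not exist


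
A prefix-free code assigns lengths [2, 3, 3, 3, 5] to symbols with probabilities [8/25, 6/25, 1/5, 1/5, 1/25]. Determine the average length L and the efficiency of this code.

Average length L = Σ p_i × l_i = 2.7600 bits
Entropy H = 2.1347 bits
Efficiency η = H/L × 100% = 77.34%


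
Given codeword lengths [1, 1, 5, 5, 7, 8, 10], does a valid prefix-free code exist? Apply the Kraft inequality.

Kraft inequality: Σ 2^(-l_i) ≤ 1 for prefix-free code
Calculating: 2^(-1) + 2^(-1) + 2^(-5) + 2^(-5) + 2^(-7) + 2^(-8) + 2^(-10)
= 0.5 + 0.5 + 0.03125 + 0.03125 + 0.0078125 + 0.00390625 + 0.0009765625
= 1.0752
Since 1.0752 > 1, prefix-free code does not exist


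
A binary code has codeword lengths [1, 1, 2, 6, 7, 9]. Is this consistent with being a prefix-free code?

Kraft inequality: Σ 2^(-l_i) ≤ 1 for prefix-free code
Calculating: 2^(-1) + 2^(-1) + 2^(-2) + 2^(-6) + 2^(-7) + 2^(-9)
= 0.5 + 0.5 + 0.25 + 0.015625 + 0.0078125 + 0.001953125
= 1.2754
Since 1.2754 > 1, prefix-free code does not exist


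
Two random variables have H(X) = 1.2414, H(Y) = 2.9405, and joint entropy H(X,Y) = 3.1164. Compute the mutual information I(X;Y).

I(X;Y) = H(X) + H(Y) - H(X,Y)
I(X;Y) = 1.2414 + 2.9405 - 3.1164 = 1.0655 bits


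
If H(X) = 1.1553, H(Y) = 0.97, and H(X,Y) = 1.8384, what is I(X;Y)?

I(X;Y) = H(X) + H(Y) - H(X,Y)
I(X;Y) = 1.1553 + 0.97 - 1.8384 = 0.2869 bits


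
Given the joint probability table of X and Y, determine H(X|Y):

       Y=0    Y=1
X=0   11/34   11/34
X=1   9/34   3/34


H(X|Y) = Σ_y p(y) H(X|Y=y)
  p(Y=0) = 10/17, H(X|Y=0) = 0.9928
  p(Y=1) = 7/17, H(X|Y=1) = 0.7496
H(X|Y) = 0.5882×0.9928 + 0.4118×0.7496 = 0.8926 bits


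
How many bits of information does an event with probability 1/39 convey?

Information content I(x) = -log₂(p(x))
I = -log₂(1/39) = -log₂(0.0256)
I = 5.2854 bits


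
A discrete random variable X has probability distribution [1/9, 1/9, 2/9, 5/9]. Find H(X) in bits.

H(X) = -Σ p(x) log₂ p(x)
  -1/9 × log₂(1/9) = 0.3522
  -1/9 × log₂(1/9) = 0.3522
  -2/9 × log₂(2/9) = 0.4822
  -5/9 × log₂(5/9) = 0.4711
H(X) = 1.6577 bits


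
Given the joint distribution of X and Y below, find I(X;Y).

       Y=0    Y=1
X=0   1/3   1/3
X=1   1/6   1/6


H(X) = 0.9183, H(Y) = 1.0000, H(X,Y) = 1.9183
I(X;Y) = H(X) + H(Y) - H(X,Y) = 0.0000 bits


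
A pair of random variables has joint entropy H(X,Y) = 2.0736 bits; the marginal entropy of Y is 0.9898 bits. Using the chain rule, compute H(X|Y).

Chain rule: H(X,Y) = H(X|Y) + H(Y)
H(X|Y) = H(X,Y) - H(Y) = 2.0736 - 0.9898 = 1.0838 bits


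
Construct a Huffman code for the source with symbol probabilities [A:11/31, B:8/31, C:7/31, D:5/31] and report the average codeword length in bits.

Huffman tree construction:
Combine smallest probabilities repeatedly
Resulting codes:
  A: 11 (length 2)
  B: 10 (length 2)
  C: 01 (length 2)
  D: 00 (length 2)
Average length = Σ p(s) × length(s) = 2.0000 bits


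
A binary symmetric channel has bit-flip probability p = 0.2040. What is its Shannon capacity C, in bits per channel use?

For BSC with error probability p:
C = 1 - H(p) where H(p) is binary entropy
H(0.2040) = -0.2040 × log₂(0.2040) - 0.7960 × log₂(0.7960)
H(p) = 0.7299
C = 1 - 0.7299 = 0.2701 bits/use


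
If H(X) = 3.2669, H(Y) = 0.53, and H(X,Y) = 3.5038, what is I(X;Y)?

I(X;Y) = H(X) + H(Y) - H(X,Y)
I(X;Y) = 3.2669 + 0.53 - 3.5038 = 0.2931 bits


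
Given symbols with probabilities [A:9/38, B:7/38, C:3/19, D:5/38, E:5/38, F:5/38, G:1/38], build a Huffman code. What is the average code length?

Huffman tree construction:
Combine smallest probabilities repeatedly
Resulting codes:
  A: 01 (length 2)
  B: 00 (length 2)
  C: 110 (length 3)
  D: 1111 (length 4)
  E: 100 (length 3)
  F: 101 (length 3)
  G: 1110 (length 4)
Average length = Σ p(s) × length(s) = 2.7368 bits


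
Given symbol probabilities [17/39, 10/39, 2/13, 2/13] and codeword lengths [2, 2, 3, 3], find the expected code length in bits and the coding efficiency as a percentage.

Average length L = Σ p_i × l_i = 2.3077 bits
Entropy H = 1.8565 bits
Efficiency η = H/L × 100% = 80.45%


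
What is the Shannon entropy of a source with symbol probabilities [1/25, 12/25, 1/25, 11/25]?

H(X) = -Σ p(x) log₂ p(x)
  -1/25 × log₂(1/25) = 0.1858
  -12/25 × log₂(12/25) = 0.5083
  -1/25 × log₂(1/25) = 0.1858
  -11/25 × log₂(11/25) = 0.5211
H(X) = 1.4009 bits


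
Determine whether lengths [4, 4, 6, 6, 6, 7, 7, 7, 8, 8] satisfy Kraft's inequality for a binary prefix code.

Kraft inequality: Σ 2^(-l_i) ≤ 1 for prefix-free code
Calculating: 2^(-4) + 2^(-4) + 2^(-6) + 2^(-6) + 2^(-6) + 2^(-7) + 2^(-7) + 2^(-7) + 2^(-8) + 2^(-8)
= 0.0625 + 0.0625 + 0.015625 + 0.015625 + 0.015625 + 0.0078125 + 0.0078125 + 0.0078125 + 0.00390625 + 0.00390625
= 0.2031
Since 0.2031 ≤ 1, prefix-free code exists


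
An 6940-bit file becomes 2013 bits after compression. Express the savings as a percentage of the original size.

Space savings = (1 - Compressed/Original) × 100%
= (1 - 2013/6940) × 100%
= 70.99%


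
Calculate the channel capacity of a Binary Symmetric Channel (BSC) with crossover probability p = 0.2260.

For BSC with error probability p:
C = 1 - H(p) where H(p) is binary entropy
H(0.2260) = -0.2260 × log₂(0.2260) - 0.7740 × log₂(0.7740)
H(p) = 0.7710
C = 1 - 0.7710 = 0.2290 bits/use


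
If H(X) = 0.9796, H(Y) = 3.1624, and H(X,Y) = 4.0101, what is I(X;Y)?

I(X;Y) = H(X) + H(Y) - H(X,Y)
I(X;Y) = 0.9796 + 3.1624 - 4.0101 = 0.1319 bits


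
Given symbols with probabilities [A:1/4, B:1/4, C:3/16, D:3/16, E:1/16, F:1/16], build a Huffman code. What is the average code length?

Huffman tree construction:
Combine smallest probabilities repeatedly
Resulting codes:
  A: 01 (length 2)
  B: 10 (length 2)
  C: 111 (length 3)
  D: 00 (length 2)
  E: 1100 (length 4)
  F: 1101 (length 4)
Average length = Σ p(s) × length(s) = 2.4375 bits


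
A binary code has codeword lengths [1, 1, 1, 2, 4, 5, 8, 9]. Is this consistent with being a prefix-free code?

Kraft inequality: Σ 2^(-l_i) ≤ 1 for prefix-free code
Calculating: 2^(-1) + 2^(-1) + 2^(-1) + 2^(-2) + 2^(-4) + 2^(-5) + 2^(-8) + 2^(-9)
= 0.5 + 0.5 + 0.5 + 0.25 + 0.0625 + 0.03125 + 0.00390625 + 0.001953125
= 1.8496
Since 1.8496 > 1, prefix-free code does not exist


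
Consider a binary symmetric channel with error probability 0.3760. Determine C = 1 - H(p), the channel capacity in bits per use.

For BSC with error probability p:
C = 1 - H(p) where H(p) is binary entropy
H(0.3760) = -0.3760 × log₂(0.3760) - 0.6240 × log₂(0.6240)
H(p) = 0.9552
C = 1 - 0.9552 = 0.0448 bits/use


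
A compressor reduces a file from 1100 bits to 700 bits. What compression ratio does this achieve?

Compression ratio = Original / Compressed
= 1100 / 700 = 1.57:1


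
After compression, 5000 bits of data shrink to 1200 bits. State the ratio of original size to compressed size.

Compression ratio = Original / Compressed
= 5000 / 1200 = 4.17:1


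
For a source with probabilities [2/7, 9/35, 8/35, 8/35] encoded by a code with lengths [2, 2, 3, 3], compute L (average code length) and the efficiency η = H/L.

Average length L = Σ p_i × l_i = 2.4571 bits
Entropy H = 1.9936 bits
Efficiency η = H/L × 100% = 81.14%


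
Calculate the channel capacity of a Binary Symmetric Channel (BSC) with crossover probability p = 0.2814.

For BSC with error probability p:
C = 1 - H(p) where H(p) is binary entropy
H(0.2814) = -0.2814 × log₂(0.2814) - 0.7186 × log₂(0.7186)
H(p) = 0.8574
C = 1 - 0.8574 = 0.1426 bits/use


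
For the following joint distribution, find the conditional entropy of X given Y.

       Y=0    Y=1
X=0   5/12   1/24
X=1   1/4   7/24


H(X|Y) = Σ_y p(y) H(X|Y=y)
  p(Y=0) = 2/3, H(X|Y=0) = 0.9544
  p(Y=1) = 1/3, H(X|Y=1) = 0.5436
H(X|Y) = 0.6667×0.9544 + 0.3333×0.5436 = 0.8175 bits


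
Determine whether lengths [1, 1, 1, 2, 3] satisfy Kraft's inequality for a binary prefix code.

Kraft inequality: Σ 2^(-l_i) ≤ 1 for prefix-free code
Calculating: 2^(-1) + 2^(-1) + 2^(-1) + 2^(-2) + 2^(-3)
= 0.5 + 0.5 + 0.5 + 0.25 + 0.125
= 1.8750
Since 1.8750 > 1, prefix-free code does not exist


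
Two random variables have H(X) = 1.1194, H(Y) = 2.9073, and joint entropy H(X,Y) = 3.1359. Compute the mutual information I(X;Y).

I(X;Y) = H(X) + H(Y) - H(X,Y)
I(X;Y) = 1.1194 + 2.9073 - 3.1359 = 0.8908 bits


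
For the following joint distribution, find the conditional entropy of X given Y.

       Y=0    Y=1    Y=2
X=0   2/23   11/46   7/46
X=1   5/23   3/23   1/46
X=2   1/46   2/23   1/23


H(X|Y) = Σ_y p(y) H(X|Y=y)
  p(Y=0) = 15/46, H(X|Y=0) = 1.1589
  p(Y=1) = 21/46, H(X|Y=1) = 1.4607
  p(Y=2) = 5/23, H(X|Y=2) = 1.1568
H(X|Y) = 0.3261×1.1589 + 0.4565×1.4607 + 0.2174×1.1568 = 1.2962 bits


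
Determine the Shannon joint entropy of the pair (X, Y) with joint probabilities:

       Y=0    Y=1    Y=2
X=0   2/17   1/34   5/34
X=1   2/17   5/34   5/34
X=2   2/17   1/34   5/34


H(X,Y) = -Σ p(x,y) log₂ p(x,y)
  p(0,0)=2/17: -0.1176 × log₂(0.1176) = 0.3632
  p(0,1)=1/34: -0.0294 × log₂(0.0294) = 0.1496
  p(0,2)=5/34: -0.1471 × log₂(0.1471) = 0.4067
  p(1,0)=2/17: -0.1176 × log₂(0.1176) = 0.3632
  p(1,1)=5/34: -0.1471 × log₂(0.1471) = 0.4067
  p(1,2)=5/34: -0.1471 × log₂(0.1471) = 0.4067
  p(2,0)=2/17: -0.1176 × log₂(0.1176) = 0.3632
  p(2,1)=1/34: -0.0294 × log₂(0.0294) = 0.1496
  p(2,2)=5/34: -0.1471 × log₂(0.1471) = 0.4067
H(X,Y) = 3.0157 bits
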